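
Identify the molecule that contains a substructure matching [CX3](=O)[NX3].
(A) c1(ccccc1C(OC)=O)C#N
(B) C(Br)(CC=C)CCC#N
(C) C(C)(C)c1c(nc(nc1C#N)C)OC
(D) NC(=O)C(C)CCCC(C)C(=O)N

D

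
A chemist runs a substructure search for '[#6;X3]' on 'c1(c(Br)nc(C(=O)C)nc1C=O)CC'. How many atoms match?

6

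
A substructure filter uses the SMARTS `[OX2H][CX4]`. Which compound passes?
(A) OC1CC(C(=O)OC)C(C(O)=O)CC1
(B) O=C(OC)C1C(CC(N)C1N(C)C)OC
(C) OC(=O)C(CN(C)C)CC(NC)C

A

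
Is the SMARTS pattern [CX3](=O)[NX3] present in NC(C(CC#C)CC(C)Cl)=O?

The pattern [CX3](=O)[NX3] describes a carbonyl carbon bonded to a trivalent nitrogen — an amide.
The molecule carries a primary amide (-C(=O)NH2), whose atoms satisfy every constraint of the query, so the pattern matches.

Yes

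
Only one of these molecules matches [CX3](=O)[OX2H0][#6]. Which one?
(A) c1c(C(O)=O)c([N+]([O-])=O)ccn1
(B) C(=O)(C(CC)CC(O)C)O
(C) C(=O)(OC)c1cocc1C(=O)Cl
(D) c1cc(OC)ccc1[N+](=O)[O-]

[CX3](=O)[OX2H0][#6] describes a carbonyl carbon bonded to an oxygen that is itself bonded to carbon (no H on that O) (an ester).
(A) has a carboxylic acid group (-C(=O)OH) but the singly-bonded O carries H (OX2H1, not H0).
(B) has a carboxylic acid group (-C(=O)OH) but the singly-bonded O carries H (OX2H1, not H0).
(C) contains a methyl-ester group (-C(=O)OCH3), which satisfies every atom and bond constraint.
(D) has a methoxy ether (-OCH3) but the ether oxygen is not adjacent to a C=O carbon.
So the answer is (C).

C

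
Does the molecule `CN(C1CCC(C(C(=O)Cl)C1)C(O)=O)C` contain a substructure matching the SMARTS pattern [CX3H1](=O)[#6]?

No

The pattern [CX3H1](=O)[#6] describes an sp2 carbon with one H, double-bonded to O and single-bonded to carbon — an aldehyde.
The closest candidate here is a carboxylic acid group (-C(=O)OH), but the carbonyl carbon has H0 and is bonded to O, not H1. No other fragment satisfies the full query, so there is no match.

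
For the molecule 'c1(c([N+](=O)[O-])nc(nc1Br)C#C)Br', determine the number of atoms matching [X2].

4

The query [X2] means: any atom with exactly two total connections (bonds + H).
Check the 13 heavy atoms by environment: 2× n (aromatic, X2) → match; 4× c (aromatic, X3) → no; 2× Br (X1) → no; 1× N (charge +1, X3) → no; 1× O (charge -1, X1) → no; 1× O (X1) → no; 2× C (X2) → match.
Summing the matching environments: 2 + 2 = 4 matching atoms.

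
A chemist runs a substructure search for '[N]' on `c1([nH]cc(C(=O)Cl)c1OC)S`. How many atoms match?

The query [N] means: uppercase N matches aliphatic (non-aromatic) nitrogen only.
Check the 11 heavy atoms by environment: 1× n (aromatic) → no; 4× c (aromatic) → no; 2× O → no; 2× C → no; 1× S → no; 1× Cl → no.
No environment satisfies the query, so 0 matching atoms.

0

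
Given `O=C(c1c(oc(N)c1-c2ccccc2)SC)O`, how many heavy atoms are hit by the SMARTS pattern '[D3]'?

6

The query [D3] means: atom with exactly three heavy-atom neighbours.
Check the 17 heavy atoms by environment: 1× o (aromatic, D2) → no; 5× c (aromatic, D3) → match; 5× c (aromatic, D2) → no; 1× S (D2) → no; 1× C (D1) → no; 1× C (D3) → match; 2× O (D1) → no; 1× N (D1) → no.
Summing the matching environments: 5 + 1 = 6 matching atoms.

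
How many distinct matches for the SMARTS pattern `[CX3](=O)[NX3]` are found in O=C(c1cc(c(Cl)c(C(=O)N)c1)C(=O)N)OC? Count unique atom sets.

2

[CX3](=O)[NX3] is the SMARTS for an amide: a carbonyl carbon bonded to a trivalent nitrogen.
The molecule carries 2 separate instances of a primary amide (-C(=O)NH2) meeting every constraint; each maps to a distinct set of atoms, giving 2 matches.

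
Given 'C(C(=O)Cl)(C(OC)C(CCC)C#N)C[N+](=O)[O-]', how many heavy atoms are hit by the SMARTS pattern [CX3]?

1

The query [CX3] means: C with X3: aliphatic carbon with exactly 3 total connections.
Check the 17 heavy atoms by environment: 8× C (X4) → no; 1× C (X2) → no; 1× N (X1) → no; 1× O (X2) → no; 1× C (X3) → match; 2× O (X1) → no; 1× Cl (X1) → no; 1× N (charge +1, X3) → no; 1× O (charge -1, X1) → no.
That gives 1 matching atom.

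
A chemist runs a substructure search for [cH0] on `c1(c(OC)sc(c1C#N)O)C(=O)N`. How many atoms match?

Check the 13 heavy atoms by environment: 1× s (aromatic, H0) → no; 4× c (aromatic, H0) → match; 2× C (H0) → no; 1× N (H0) → no; 2× O (H0) → no; 1× N (H2) → no; 1× C (H3) → no; 1× O (H1) → no.
That gives 4 matching atoms.

4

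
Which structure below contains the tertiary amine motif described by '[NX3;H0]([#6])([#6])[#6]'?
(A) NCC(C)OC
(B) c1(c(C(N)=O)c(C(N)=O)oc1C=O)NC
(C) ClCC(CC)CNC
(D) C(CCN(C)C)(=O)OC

[NX3;H0]([#6])([#6])[#6] describes a trivalent nitrogen with no H, bonded to three carbons (a tertiary amine).
(A) has a primary amino group (-NH2) but the nitrogen has H2, not H0 with three carbons.
(B) has a primary amide (-C(=O)NH2) but the amide nitrogen has H2 and only one carbon neighbour.
(C) has an N-methylamino group (-NHCH3) but the nitrogen still has one H (H1), not H0.
(D) contains a dimethylamino group (-N(CH3)2), which satisfies every atom and bond constraint.
So the answer is (D).

D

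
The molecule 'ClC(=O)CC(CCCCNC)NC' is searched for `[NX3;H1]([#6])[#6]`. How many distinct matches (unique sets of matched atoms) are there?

[NX3;H1]([#6])[#6] is the SMARTS for a secondary amine: a trivalent nitrogen with one H, bonded to two carbons.
The molecule carries 2 separate instances of an N-methylamino group (-NHCH3) meeting every constraint; each maps to a distinct set of atoms, giving 2 matches.

2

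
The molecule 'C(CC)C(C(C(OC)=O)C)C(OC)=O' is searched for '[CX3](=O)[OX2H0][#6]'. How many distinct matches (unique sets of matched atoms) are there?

2

[CX3](=O)[OX2H0][#6] is the SMARTS for an ester: a carbonyl carbon bonded to an oxygen that is itself bonded to carbon (no H on that O).
The molecule carries 2 separate instances of a methyl-ester group (-C(=O)OCH3) meeting every constraint; each maps to a distinct set of atoms, giving 2 matches.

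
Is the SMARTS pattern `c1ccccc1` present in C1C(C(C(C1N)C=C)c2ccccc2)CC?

Yes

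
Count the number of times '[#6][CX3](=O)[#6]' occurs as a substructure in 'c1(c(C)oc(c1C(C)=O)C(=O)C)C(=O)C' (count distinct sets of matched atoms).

3

[#6][CX3](=O)[#6] is the SMARTS for a ketone: a carbonyl carbon (no H) flanked by two carbons.
The molecule carries 3 separate instances of an acetyl/ketone group (-C(=O)CH3) meeting every constraint; each maps to a distinct set of atoms, giving 3 matches.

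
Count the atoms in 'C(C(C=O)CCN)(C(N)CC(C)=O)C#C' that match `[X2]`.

2

The query [X2] means: any atom with exactly two total connections (bonds + H).
Check the 15 heavy atoms by environment: 7× C (X4) → no; 2× N (X3) → no; 2× C (X3) → no; 2× O (X1) → no; 2× C (X2) → match.
That gives 2 matching atoms.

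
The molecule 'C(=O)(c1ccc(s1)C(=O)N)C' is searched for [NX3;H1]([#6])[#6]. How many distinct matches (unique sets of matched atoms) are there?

0

[NX3;H1]([#6])[#6] is the SMARTS for a secondary amine: a trivalent nitrogen with one H, bonded to two carbons.
The molecule has a primary amide (-C(=O)NH2), but the -C(=O)NH2 nitrogen has H2, not H1; nothing else fits, so there are 0 matches.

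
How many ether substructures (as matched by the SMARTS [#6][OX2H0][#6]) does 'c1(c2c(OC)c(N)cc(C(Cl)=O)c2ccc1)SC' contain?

[#6][OX2H0][#6] is the SMARTS for an ether: an aliphatic oxygen bridging two carbons with no H on the oxygen.
Exactly one fragment in the molecule meets all constraints, giving 1 match.

1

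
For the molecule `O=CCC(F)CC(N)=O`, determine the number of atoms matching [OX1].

2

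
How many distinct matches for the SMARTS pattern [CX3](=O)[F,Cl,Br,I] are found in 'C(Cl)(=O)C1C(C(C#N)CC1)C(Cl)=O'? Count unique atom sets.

2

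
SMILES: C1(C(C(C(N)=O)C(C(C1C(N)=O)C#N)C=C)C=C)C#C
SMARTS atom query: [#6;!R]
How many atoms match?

9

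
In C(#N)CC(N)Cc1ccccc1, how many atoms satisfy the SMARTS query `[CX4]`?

3

The query [CX4] means: C with X4: aliphatic carbon with exactly 4 total connections (bonds + H).
Check the 12 heavy atoms by environment: 3× C (X4) → match; 1× N (X3) → no; 1× C (X2) → no; 1× N (X1) → no; 6× c (aromatic, X3) → no.
That gives 3 matching atoms.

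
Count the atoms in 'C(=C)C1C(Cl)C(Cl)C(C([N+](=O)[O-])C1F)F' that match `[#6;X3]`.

2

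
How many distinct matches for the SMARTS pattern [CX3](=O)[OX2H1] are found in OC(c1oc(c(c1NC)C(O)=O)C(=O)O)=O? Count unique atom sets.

[CX3](=O)[OX2H1] is the SMARTS for a carboxylic acid: an sp2 carbon double-bonded to O and single-bonded to an -OH oxygen.
The molecule carries 3 separate instances of a carboxylic acid group (-C(=O)OH) meeting every constraint; each maps to a distinct set of atoms, giving 3 matches.

3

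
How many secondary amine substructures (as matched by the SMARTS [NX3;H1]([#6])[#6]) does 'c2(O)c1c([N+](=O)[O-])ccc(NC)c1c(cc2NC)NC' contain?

[NX3;H1]([#6])[#6] is the SMARTS for a secondary amine: a trivalent nitrogen with one H, bonded to two carbons.
The molecule carries 3 separate instances of an N-methylamino group (-NHCH3) meeting every constraint; each maps to a distinct set of atoms, giving 3 matches.

3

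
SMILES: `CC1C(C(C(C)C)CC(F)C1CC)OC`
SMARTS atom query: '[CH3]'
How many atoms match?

5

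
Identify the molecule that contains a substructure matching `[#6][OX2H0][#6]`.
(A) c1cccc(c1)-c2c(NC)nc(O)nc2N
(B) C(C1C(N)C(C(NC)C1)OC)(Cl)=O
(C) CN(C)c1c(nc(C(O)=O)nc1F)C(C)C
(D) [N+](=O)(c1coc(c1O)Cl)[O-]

B

[#6][OX2H0][#6] describes an aliphatic oxygen bridging two carbons with no H on the oxygen (an ether).
(A) has a hydroxyl group (-OH) but the oxygen has H1, not H0 bridging two carbons.
(B) contains a methoxy ether (-OCH3), which satisfies every atom and bond constraint.
(C) has a carboxylic acid group (-C(=O)OH) but the -OH oxygen has H1; the =O is OX1, not OX2.
(D) has a hydroxyl group (-OH) but the oxygen has H1, not H0 bridging two carbons.
So the answer is (B).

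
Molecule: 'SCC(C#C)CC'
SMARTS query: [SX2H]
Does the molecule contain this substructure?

Yes

The pattern [SX2H] describes an aliphatic sulfur with two connections, one being H — a thiol.
The molecule carries a thiol (-SH), whose atoms satisfy every constraint of the query, so the pattern matches.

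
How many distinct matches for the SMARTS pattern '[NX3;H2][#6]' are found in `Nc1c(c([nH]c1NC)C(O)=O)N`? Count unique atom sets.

[NX3;H2][#6] is the SMARTS for a primary amine: a trivalent nitrogen with two H attached to carbon.
The molecule carries 2 separate instances of a primary amino group (-NH2) meeting every constraint; each maps to a distinct set of atoms, giving 2 matches.

2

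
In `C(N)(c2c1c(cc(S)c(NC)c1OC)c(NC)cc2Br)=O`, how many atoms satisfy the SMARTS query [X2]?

2

The query [X2] means: any atom with exactly two total connections (bonds + H).
Check the 21 heavy atoms by environment: 10× c (aromatic, X3) → no; 1× C (X3) → no; 1× O (X1) → no; 3× N (X3) → no; 1× S (X2) → match; 1× Br (X1) → no; 3× C (X4) → no; 1× O (X2) → match.
Summing the matching environments: 1 + 1 = 2 matching atoms.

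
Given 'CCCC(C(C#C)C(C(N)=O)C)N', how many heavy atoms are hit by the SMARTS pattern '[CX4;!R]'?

7

The query [CX4;!R] means: aliphatic carbon with four total connections, not in a ring.
Check the 13 heavy atoms by environment: 7× C (X4, acyclic) → match; 1× C (X3, acyclic) → no; 1× O (X1, acyclic) → no; 2× N (X3, acyclic) → no; 2× C (X2, acyclic) → no.
That gives 7 matching atoms.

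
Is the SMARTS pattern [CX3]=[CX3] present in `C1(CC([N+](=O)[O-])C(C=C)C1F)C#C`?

Yes

The pattern [CX3]=[CX3] describes a non-aromatic C=C double bond between two sp2 carbons — an alkene.
The molecule carries a vinyl group (-CH=CH2), whose atoms satisfy every constraint of the query, so the pattern matches.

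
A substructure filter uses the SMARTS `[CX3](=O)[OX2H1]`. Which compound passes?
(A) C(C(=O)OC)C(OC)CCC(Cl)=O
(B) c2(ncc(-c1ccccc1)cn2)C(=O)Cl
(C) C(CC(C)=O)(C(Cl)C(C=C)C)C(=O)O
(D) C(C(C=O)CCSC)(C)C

[CX3](=O)[OX2H1] describes an sp2 carbon double-bonded to O and single-bonded to an -OH oxygen (a carboxylic acid).
(A) has a methyl-ester group (-C(=O)OCH3) but the singly-bonded O has no H (OX2H0, not OX2H1).
(B) has an acyl chloride (-C(=O)Cl) but the carbonyl is bonded to Cl, not to an -OH oxygen.
(C) contains a carboxylic acid group (-C(=O)OH), which satisfies every atom and bond constraint.
(D) has an aldehyde (-CHO) but there is no singly-bonded oxygen on the carbonyl carbon.
So the answer is (C).

C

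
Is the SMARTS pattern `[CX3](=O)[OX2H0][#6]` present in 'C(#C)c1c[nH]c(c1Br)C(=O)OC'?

The pattern [CX3](=O)[OX2H0][#6] describes a carbonyl carbon bonded to an oxygen that is itself bonded to carbon (no H on that O) — an ester.
The molecule carries a methyl-ester group (-C(=O)OCH3), whose atoms satisfy every constraint of the query, so the pattern matches.

Yes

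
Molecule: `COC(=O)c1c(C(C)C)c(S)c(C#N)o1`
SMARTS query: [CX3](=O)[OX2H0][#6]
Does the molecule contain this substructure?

The pattern [CX3](=O)[OX2H0][#6] describes a carbonyl carbon bonded to an oxygen that is itself bonded to carbon (no H on that O) — an ester.
The molecule carries a methyl-ester group (-C(=O)OCH3), whose atoms satisfy every constraint of the query, so the pattern matches.

Yes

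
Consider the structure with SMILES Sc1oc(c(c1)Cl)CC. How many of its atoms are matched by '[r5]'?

Check the 9 heavy atoms by environment: 1× o (aromatic, in 5-ring) → match; 4× c (aromatic, in 5-ring) → match; 1× Cl (acyclic) → no; 1× S (acyclic) → no; 2× C (acyclic) → no.
Summing the matching environments: 1 + 4 = 5 matching atoms.

5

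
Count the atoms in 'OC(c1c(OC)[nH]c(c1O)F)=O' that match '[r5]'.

The query [r5] means: r5 matches atoms in a five-membered ring.
Check the 12 heavy atoms by environment: 1× n (aromatic, in 5-ring) → match; 4× c (aromatic, in 5-ring) → match; 4× O (acyclic) → no; 2× C (acyclic) → no; 1× F (acyclic) → no.
Summing the matching environments: 1 + 4 = 5 matching atoms.

5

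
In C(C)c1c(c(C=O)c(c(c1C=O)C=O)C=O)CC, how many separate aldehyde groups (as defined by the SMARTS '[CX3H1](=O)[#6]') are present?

[CX3H1](=O)[#6] is the SMARTS for an aldehyde: an sp2 carbon with one H, double-bonded to O and single-bonded to carbon.
The molecule carries 4 separate instances of an aldehyde (-CHO) meeting every constraint; each maps to a distinct set of atoms, giving 4 matches.

4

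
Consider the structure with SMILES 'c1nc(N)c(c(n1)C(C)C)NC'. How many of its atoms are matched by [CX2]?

0

The query [CX2] means: C with X2: aliphatic carbon with exactly 2 total connections.
Check the 12 heavy atoms by environment: 2× n (aromatic, X2) → no; 4× c (aromatic, X3) → no; 2× N (X3) → no; 4× C (X4) → no.
No environment satisfies the query, so 0 matching atoms.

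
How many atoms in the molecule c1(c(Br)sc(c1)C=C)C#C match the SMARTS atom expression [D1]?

Check the 10 heavy atoms by environment: 1× s (aromatic, D2) → no; 3× c (aromatic, D3) → no; 1× c (aromatic, D2) → no; 1× Br (D1) → match; 2× C (D2) → no; 2× C (D1) → match.
Summing the matching environments: 1 + 2 = 3 matching atoms.

3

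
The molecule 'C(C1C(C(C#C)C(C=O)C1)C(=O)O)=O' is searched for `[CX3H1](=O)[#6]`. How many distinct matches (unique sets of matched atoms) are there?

[CX3H1](=O)[#6] is the SMARTS for an aldehyde: an sp2 carbon with one H, double-bonded to O and single-bonded to carbon.
The molecule carries 2 separate instances of an aldehyde (-CHO) meeting every constraint; each maps to a distinct set of atoms, giving 2 matches.

2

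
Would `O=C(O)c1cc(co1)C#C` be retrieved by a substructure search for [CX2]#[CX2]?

The pattern [CX2]#[CX2] describes a carbon-carbon triple bond — an alkyne.
The molecule carries an ethynyl group (-C#CH), whose atoms satisfy every constraint of the query, so the pattern matches.

Yes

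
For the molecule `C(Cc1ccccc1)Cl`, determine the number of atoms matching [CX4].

Check the 9 heavy atoms by environment: 2× C (X4) → match; 1× Cl (X1) → no; 6× c (aromatic, X3) → no.
That gives 2 matching atoms.

2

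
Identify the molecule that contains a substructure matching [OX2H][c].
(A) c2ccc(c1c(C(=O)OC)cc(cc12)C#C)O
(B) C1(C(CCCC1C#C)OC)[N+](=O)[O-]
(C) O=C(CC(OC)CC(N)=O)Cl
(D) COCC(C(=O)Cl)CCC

A

[OX2H][c] describes a hydroxyl oxygen attached to an aromatic carbon (a phenol).
(A) contains a hydroxyl group (-OH), which satisfies every atom and bond constraint.
(B) has a methoxy ether (-OCH3) but the oxygen has H0, not H1.
(C) has a methoxy ether (-OCH3) but the oxygen has H0, not H1.
(D) has a methoxy ether (-OCH3) but the oxygen has H0, not H1.
So the answer is (A).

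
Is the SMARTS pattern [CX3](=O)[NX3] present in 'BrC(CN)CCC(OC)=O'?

No

The pattern [CX3](=O)[NX3] describes a carbonyl carbon bonded to a trivalent nitrogen — an amide.
The closest candidate here is a methyl-ester group (-C(=O)OCH3), but the carbonyl is bonded to O, not to an NX3 nitrogen. No other fragment satisfies the full query, so there is no match.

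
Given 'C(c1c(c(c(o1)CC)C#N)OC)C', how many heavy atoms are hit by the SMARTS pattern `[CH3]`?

3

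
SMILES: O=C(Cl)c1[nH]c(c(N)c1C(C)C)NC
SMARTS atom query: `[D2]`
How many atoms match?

The query [D2] means: atom with exactly two heavy-atom neighbours.
Check the 14 heavy atoms by environment: 1× n (aromatic, D2) → match; 4× c (aromatic, D3) → no; 2× C (D3) → no; 3× C (D1) → no; 1× N (D2) → match; 1× N (D1) → no; 1× O (D1) → no; 1× Cl (D1) → no.
Summing the matching environments: 1 + 1 = 2 matching atoms.

2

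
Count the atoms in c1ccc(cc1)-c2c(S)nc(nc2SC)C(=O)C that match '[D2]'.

Check the 18 heavy atoms by environment: 2× n (aromatic, D2) → match; 5× c (aromatic, D3) → no; 1× C (D3) → no; 1× O (D1) → no; 2× C (D1) → no; 1× S (D2) → match; 5× c (aromatic, D2) → match; 1× S (D1) → no.
Summing the matching environments: 2 + 1 + 5 = 8 matching atoms.

8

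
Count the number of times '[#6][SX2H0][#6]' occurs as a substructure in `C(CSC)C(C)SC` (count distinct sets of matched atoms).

2

[#6][SX2H0][#6] is the SMARTS for a thioether: an aliphatic sulfur bridging two carbons with no H on the sulfur.
The molecule carries 2 separate instances of a methylthio ether (-SCH3) meeting every constraint; each maps to a distinct set of atoms, giving 2 matches.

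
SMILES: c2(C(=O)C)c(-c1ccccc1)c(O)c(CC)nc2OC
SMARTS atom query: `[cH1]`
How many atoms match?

The query [cH1] means: aromatic carbon bearing exactly one hydrogen.
Check the 20 heavy atoms by environment: 1× n (aromatic, H0) → no; 6× c (aromatic, H0) → no; 2× O (H0) → no; 3× C (H3) → no; 5× c (aromatic, H1) → match; 1× C (H2) → no; 1× O (H1) → no; 1× C (H0) → no.
That gives 5 matching atoms.

5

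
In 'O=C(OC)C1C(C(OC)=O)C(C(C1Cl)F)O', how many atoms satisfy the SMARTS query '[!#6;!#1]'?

7

Check the 16 heavy atoms by environment: 9× C → no; 5× O → match; 1× F → match; 1× Cl → match.
Summing the matching environments: 5 + 1 + 1 = 7 matching atoms.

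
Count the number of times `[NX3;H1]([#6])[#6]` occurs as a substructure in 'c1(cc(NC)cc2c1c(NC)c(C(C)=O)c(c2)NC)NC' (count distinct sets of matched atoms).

4

[NX3;H1]([#6])[#6] is the SMARTS for a secondary amine: a trivalent nitrogen with one H, bonded to two carbons.
The molecule carries 4 separate instances of an N-methylamino group (-NHCH3) meeting every constraint; each maps to a distinct set of atoms, giving 4 matches.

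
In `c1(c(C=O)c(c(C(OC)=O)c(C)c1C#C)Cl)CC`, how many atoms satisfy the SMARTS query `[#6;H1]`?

2

The query [#6;H1] means: any carbon bearing exactly one hydrogen.
Check the 18 heavy atoms by environment: 6× c (aromatic, H0) → no; 2× C (H0) → no; 3× O (H0) → no; 3× C (H3) → no; 2× C (H1) → match; 1× Cl (H0) → no; 1× C (H2) → no.
That gives 2 matching atoms.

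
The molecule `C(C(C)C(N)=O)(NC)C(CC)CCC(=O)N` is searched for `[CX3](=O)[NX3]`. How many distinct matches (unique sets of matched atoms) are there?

2

[CX3](=O)[NX3] is the SMARTS for an amide: a carbonyl carbon bonded to a trivalent nitrogen.
The molecule carries 2 separate instances of a primary amide (-C(=O)NH2) meeting every constraint; each maps to a distinct set of atoms, giving 2 matches.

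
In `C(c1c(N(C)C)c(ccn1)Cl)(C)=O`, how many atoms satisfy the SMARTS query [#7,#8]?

Check the 13 heavy atoms by environment: 1× n (aromatic) → match; 5× c (aromatic) → no; 4× C → no; 1× O → match; 1× N → match; 1× Cl → no.
Summing the matching environments: 1 + 1 + 1 = 3 matching atoms.

3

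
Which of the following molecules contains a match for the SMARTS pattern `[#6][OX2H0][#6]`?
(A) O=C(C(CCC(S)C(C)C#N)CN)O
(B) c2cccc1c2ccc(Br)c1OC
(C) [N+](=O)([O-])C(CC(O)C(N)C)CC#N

[#6][OX2H0][#6] describes an aliphatic oxygen bridging two carbons with no H on the oxygen (an ether).
(A) has a carboxylic acid group (-C(=O)OH) but the -OH oxygen has H1; the =O is OX1, not OX2.
(B) contains a methoxy ether (-OCH3), which satisfies every atom and bond constraint.
(C) has a hydroxyl group (-OH) but the oxygen has H1, not H0 bridging two carbons.
So the answer is (B).

B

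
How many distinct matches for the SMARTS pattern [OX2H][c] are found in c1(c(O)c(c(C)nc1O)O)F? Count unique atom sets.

3

[OX2H][c] is the SMARTS for a phenol: a hydroxyl oxygen attached to an aromatic carbon.
The molecule carries 3 separate instances of a hydroxyl group (-OH) meeting every constraint; each maps to a distinct set of atoms, giving 3 matches.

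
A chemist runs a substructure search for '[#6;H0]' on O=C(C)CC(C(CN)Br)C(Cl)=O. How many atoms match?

2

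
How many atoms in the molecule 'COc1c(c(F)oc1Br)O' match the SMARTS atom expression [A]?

5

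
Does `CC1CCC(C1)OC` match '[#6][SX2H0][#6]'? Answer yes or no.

The pattern [#6][SX2H0][#6] describes an aliphatic sulfur bridging two carbons with no H on the sulfur — a thioether.
The closest candidate here is a methoxy ether (-OCH3), but the bridging atom is O, not S. No other fragment satisfies the full query, so there is no match.

No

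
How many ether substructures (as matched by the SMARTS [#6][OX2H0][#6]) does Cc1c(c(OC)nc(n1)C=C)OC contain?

[#6][OX2H0][#6] is the SMARTS for an ether: an aliphatic oxygen bridging two carbons with no H on the oxygen.
The molecule carries 2 separate instances of a methoxy ether (-OCH3) meeting every constraint; each maps to a distinct set of atoms, giving 2 matches.

2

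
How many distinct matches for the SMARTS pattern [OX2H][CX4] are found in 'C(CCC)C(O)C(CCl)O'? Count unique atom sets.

2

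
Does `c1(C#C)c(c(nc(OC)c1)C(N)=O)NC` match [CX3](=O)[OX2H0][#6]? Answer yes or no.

No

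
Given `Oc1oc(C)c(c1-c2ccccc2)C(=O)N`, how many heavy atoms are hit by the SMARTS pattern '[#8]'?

3

Check the 16 heavy atoms by environment: 1× o (aromatic) → match; 10× c (aromatic) → no; 2× O → match; 2× C → no; 1× N → no.
Summing the matching environments: 1 + 2 = 3 matching atoms.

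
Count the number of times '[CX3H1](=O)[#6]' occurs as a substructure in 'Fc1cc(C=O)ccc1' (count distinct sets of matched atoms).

[CX3H1](=O)[#6] is the SMARTS for an aldehyde: an sp2 carbon with one H, double-bonded to O and single-bonded to carbon.
Exactly one fragment in the molecule meets all constraints, giving 1 match.

1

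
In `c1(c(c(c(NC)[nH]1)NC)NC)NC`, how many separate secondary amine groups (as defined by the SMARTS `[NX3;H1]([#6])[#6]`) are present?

4

[NX3;H1]([#6])[#6] is the SMARTS for a secondary amine: a trivalent nitrogen with one H, bonded to two carbons.
The molecule carries 4 separate instances of an N-methylamino group (-NHCH3) meeting every constraint; each maps to a distinct set of atoms, giving 4 matches.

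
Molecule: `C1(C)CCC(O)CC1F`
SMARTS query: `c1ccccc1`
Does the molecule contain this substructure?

No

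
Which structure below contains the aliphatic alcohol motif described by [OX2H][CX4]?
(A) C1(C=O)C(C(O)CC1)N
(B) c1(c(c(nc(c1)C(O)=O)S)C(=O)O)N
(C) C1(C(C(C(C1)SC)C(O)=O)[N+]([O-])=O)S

A

[OX2H][CX4] describes a hydroxyl oxygen bound to an sp3 (X4) carbon (an aliphatic alcohol).
(A) contains a hydroxyl group (-OH), which satisfies every atom and bond constraint.
(B) has a carboxylic acid group (-C(=O)OH) but the -OH is on a CX3 carbonyl carbon, not a CX4 carbon.
(C) has a carboxylic acid group (-C(=O)OH) but the -OH is on a CX3 carbonyl carbon, not a CX4 carbon.
So the answer is (A).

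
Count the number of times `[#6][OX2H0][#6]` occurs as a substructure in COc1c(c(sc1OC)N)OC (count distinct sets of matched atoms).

3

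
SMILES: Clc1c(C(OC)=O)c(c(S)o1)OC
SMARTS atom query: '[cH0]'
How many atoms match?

The query [cH0] means: aromatic carbon with no attached hydrogen (substituted or ring-fusion).
Check the 13 heavy atoms by environment: 1× o (aromatic, H0) → no; 4× c (aromatic, H0) → match; 1× C (H0) → no; 3× O (H0) → no; 2× C (H3) → no; 1× S (H1) → no; 1× Cl (H0) → no.
That gives 4 matching atoms.

4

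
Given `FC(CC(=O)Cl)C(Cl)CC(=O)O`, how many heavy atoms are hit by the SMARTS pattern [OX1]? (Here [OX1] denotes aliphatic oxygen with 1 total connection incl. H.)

2

The query [OX1] means: aliphatic oxygen with one total connection — typically a carbonyl =O or an oxide.
Check the 12 heavy atoms by environment: 4× C (X4) → no; 2× Cl (X1) → no; 2× C (X3) → no; 2× O (X1) → match; 1× O (X2) → no; 1× F (X1) → no.
That gives 2 matching atoms.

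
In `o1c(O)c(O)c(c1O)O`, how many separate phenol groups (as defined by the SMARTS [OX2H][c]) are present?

4

[OX2H][c] is the SMARTS for a phenol: a hydroxyl oxygen attached to an aromatic carbon.
The molecule carries 4 separate instances of a hydroxyl group (-OH) meeting every constraint; each maps to a distinct set of atoms, giving 4 matches.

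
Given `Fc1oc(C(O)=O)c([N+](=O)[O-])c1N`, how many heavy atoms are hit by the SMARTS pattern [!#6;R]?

1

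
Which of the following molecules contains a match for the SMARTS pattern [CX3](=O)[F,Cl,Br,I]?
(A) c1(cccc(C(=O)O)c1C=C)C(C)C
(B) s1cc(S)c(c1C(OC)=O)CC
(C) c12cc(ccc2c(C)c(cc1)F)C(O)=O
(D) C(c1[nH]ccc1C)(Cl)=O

D

[CX3](=O)[F,Cl,Br,I] describes a carbonyl carbon bonded to a halogen (an acyl halide).
(A) has a carboxylic acid group (-C(=O)OH) but the carbonyl is bonded to -OH, not to a halogen.
(B) has a methyl-ester group (-C(=O)OCH3) but the carbonyl is bonded to -O-C, not to a halogen.
(C) has a carboxylic acid group (-C(=O)OH) but the carbonyl is bonded to -OH, not to a halogen.
(D) contains an acyl chloride (-C(=O)Cl), which satisfies every atom and bond constraint.
So the answer is (D).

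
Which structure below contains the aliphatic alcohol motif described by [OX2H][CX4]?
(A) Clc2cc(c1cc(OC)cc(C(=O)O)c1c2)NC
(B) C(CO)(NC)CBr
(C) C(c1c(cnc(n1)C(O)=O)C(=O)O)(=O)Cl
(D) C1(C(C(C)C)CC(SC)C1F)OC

[OX2H][CX4] describes a hydroxyl oxygen bound to an sp3 (X4) carbon (an aliphatic alcohol).
(A) has a methoxy ether (-OCH3) but the oxygen has H0 (ether), not H1.
(B) contains a hydroxyl group (-OH), which satisfies every atom and bond constraint.
(C) has a carboxylic acid group (-C(=O)OH) but the -OH is on a CX3 carbonyl carbon, not a CX4 carbon.
(D) has a methoxy ether (-OCH3) but the oxygen has H0 (ether), not H1.
So the answer is (B).

B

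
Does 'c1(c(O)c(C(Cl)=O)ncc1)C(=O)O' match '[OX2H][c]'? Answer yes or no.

Yes

The pattern [OX2H][c] describes a hydroxyl oxygen attached to an aromatic carbon — a phenol.
The molecule carries a hydroxyl group (-OH), whose atoms satisfy every constraint of the query, so the pattern matches.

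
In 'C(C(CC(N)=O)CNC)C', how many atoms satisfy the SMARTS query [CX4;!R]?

6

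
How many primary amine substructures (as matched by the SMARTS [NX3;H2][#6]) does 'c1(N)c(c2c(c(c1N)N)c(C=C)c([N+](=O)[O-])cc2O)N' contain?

4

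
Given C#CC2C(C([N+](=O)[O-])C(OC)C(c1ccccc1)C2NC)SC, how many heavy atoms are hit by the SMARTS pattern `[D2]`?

The query [D2] means: atom with exactly two heavy-atom neighbours.
Check the 23 heavy atoms by environment: 6× C (D3) → no; 1× S (D2) → match; 4× C (D1) → no; 1× c (aromatic, D3) → no; 5× c (aromatic, D2) → match; 1× N (charge +1, D3) → no; 1× O (charge -1, D1) → no; 1× O (D1) → no; 1× O (D2) → match; 1× C (D2) → match; 1× N (D2) → match.
Summing the matching environments: 1 + 5 + 1 + 1 + 1 = 9 matching atoms.

9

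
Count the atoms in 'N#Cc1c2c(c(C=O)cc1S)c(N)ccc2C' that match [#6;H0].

8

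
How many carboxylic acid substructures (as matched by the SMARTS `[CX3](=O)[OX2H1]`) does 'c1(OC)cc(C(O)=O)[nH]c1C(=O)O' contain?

[CX3](=O)[OX2H1] is the SMARTS for a carboxylic acid: an sp2 carbon double-bonded to O and single-bonded to an -OH oxygen.
The molecule carries 2 separate instances of a carboxylic acid group (-C(=O)OH) meeting every constraint; each maps to a distinct set of atoms, giving 2 matches.

2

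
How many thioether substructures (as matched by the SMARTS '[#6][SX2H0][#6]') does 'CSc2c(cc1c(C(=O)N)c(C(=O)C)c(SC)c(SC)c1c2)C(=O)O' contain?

3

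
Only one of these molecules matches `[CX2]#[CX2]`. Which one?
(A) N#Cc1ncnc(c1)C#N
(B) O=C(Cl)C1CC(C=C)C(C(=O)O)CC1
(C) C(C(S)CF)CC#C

C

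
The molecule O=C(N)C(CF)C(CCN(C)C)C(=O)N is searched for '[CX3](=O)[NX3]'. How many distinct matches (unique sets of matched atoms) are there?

2

[CX3](=O)[NX3] is the SMARTS for an amide: a carbonyl carbon bonded to a trivalent nitrogen.
The molecule carries 2 separate instances of a primary amide (-C(=O)NH2) meeting every constraint; each maps to a distinct set of atoms, giving 2 matches.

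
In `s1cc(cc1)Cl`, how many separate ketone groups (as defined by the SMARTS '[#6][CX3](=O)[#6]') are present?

0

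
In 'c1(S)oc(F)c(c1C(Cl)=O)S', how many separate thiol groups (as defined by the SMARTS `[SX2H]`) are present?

2

[SX2H] is the SMARTS for a thiol: an aliphatic sulfur with two connections, one being H.
The molecule carries 2 separate instances of a thiol (-SH) meeting every constraint; each maps to a distinct set of atoms, giving 2 matches.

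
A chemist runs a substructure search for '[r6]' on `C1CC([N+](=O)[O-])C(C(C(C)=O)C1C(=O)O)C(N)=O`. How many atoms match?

6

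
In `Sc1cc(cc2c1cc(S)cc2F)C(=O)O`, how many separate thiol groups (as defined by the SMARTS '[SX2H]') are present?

[SX2H] is the SMARTS for a thiol: an aliphatic sulfur with two connections, one being H.
The molecule carries 2 separate instances of a thiol (-SH) meeting every constraint; each maps to a distinct set of atoms, giving 2 matches.

2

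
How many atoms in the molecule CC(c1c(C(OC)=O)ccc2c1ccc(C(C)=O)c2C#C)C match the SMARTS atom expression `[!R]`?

12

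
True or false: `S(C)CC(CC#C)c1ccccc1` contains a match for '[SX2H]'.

The pattern [SX2H] describes an aliphatic sulfur with two connections, one being H — a thiol.
The closest candidate here is a methylthio ether (-SCH3), but the sulfur has H0 (bonded to two carbons), not H1. No other fragment satisfies the full query, so there is no match.

False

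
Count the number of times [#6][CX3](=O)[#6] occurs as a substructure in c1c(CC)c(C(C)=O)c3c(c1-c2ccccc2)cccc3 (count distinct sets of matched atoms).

[#6][CX3](=O)[#6] is the SMARTS for a ketone: a carbonyl carbon (no H) flanked by two carbons.
Exactly one fragment in the molecule meets all constraints, giving 1 match.

1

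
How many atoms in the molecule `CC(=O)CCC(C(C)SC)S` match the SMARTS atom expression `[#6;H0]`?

Check the 11 heavy atoms by environment: 3× C (H3) → no; 2× C (H1) → no; 2× C (H2) → no; 1× C (H0) → match; 1× O (H0) → no; 1× S (H1) → no; 1× S (H0) → no.
That gives 1 matching atom.

1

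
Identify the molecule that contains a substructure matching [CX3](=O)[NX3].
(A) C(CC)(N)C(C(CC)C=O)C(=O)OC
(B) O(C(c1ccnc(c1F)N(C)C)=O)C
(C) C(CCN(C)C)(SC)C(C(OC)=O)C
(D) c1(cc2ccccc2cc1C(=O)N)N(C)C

D

[CX3](=O)[NX3] describes a carbonyl carbon bonded to a trivalent nitrogen (an amide).
(A) has a methyl-ester group (-C(=O)OCH3) but the carbonyl is bonded to O, not to an NX3 nitrogen.
(B) has a methyl-ester group (-C(=O)OCH3) but the carbonyl is bonded to O, not to an NX3 nitrogen.
(C) has a methyl-ester group (-C(=O)OCH3) but the carbonyl is bonded to O, not to an NX3 nitrogen.
(D) contains a primary amide (-C(=O)NH2), which satisfies every atom and bond constraint.
So the answer is (D).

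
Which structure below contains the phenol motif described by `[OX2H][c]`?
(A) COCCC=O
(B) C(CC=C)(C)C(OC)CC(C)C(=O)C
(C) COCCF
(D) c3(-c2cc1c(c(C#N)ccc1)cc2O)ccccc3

D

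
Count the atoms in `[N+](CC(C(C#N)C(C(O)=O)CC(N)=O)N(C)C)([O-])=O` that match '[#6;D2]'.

Check the 19 heavy atoms by environment: 3× C (D2) → match; 5× C (D3) → no; 1× N (charge +1, D3) → no; 1× O (charge -1, D1) → no; 4× O (D1) → no; 2× N (D1) → no; 1× N (D3) → no; 2× C (D1) → no.
That gives 3 matching atoms.

3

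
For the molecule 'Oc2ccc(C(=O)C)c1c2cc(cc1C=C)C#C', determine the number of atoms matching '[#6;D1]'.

3

The query [#6;D1] means: carbon bonded to exactly one heavy atom.
Check the 18 heavy atoms by environment: 6× c (aromatic, D3) → no; 4× c (aromatic, D2) → no; 2× O (D1) → no; 2× C (D2) → no; 3× C (D1) → match; 1× C (D3) → no.
That gives 3 matching atoms.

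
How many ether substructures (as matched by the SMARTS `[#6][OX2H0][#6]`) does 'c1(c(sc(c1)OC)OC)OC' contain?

3

[#6][OX2H0][#6] is the SMARTS for an ether: an aliphatic oxygen bridging two carbons with no H on the oxygen.
The molecule carries 3 separate instances of a methoxy ether (-OCH3) meeting every constraint; each maps to a distinct set of atoms, giving 3 matches.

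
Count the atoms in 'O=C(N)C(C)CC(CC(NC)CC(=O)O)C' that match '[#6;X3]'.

2

Check the 16 heavy atoms by environment: 9× C (X4) → no; 2× N (X3) → no; 2× C (X3) → match; 2× O (X1) → no; 1× O (X2) → no.
That gives 2 matching atoms.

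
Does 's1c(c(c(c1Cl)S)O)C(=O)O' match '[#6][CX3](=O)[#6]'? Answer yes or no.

No

The pattern [#6][CX3](=O)[#6] describes a carbonyl carbon (no H) flanked by two carbons — a ketone.
The closest candidate here is a carboxylic acid group (-C(=O)OH), but one neighbour of the carbonyl carbon is O, not C. No other fragment satisfies the full query, so there is no match.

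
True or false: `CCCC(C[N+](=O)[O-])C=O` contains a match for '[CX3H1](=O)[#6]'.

The pattern [CX3H1](=O)[#6] describes an sp2 carbon with one H, double-bonded to O and single-bonded to carbon — an aldehyde.
The molecule carries an aldehyde (-CHO), whose atoms satisfy every constraint of the query, so the pattern matches.

True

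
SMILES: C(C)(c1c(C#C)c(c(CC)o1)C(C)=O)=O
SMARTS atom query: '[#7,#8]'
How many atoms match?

3

The query [#7,#8] means: nitrogen or oxygen (comma = OR).
Check the 15 heavy atoms by environment: 1× o (aromatic) → match; 4× c (aromatic) → no; 8× C → no; 2× O → match.
Summing the matching environments: 1 + 2 = 3 matching atoms.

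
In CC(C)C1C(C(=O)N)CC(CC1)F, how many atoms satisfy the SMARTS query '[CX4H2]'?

3

The query [CX4H2] means: sp3 carbon (X4) with exactly two hydrogens.
Check the 13 heavy atoms by environment: 4× C (H1, X4) → no; 3× C (H2, X4) → match; 2× C (H3, X4) → no; 1× C (H0, X3) → no; 1× O (H0, X1) → no; 1× N (H2, X3) → no; 1× F (H0, X1) → no.
That gives 3 matching atoms.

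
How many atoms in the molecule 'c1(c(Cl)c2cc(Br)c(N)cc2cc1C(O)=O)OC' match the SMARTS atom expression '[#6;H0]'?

Check the 18 heavy atoms by environment: 7× c (aromatic, H0) → match; 3× c (aromatic, H1) → no; 1× N (H2) → no; 1× Br (H0) → no; 2× O (H0) → no; 1× C (H3) → no; 1× C (H0) → match; 1× O (H1) → no; 1× Cl (H0) → no.
Summing the matching environments: 7 + 1 = 8 matching atoms.

8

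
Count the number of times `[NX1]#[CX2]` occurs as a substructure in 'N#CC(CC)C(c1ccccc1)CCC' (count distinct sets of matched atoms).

1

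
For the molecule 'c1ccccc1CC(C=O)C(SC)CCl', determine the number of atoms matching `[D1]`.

The query [D1] means: atom with exactly one heavy-atom neighbour (degree 1).
Check the 15 heavy atoms by environment: 3× C (D2) → no; 2× C (D3) → no; 1× S (D2) → no; 1× C (D1) → match; 1× O (D1) → match; 1× c (aromatic, D3) → no; 5× c (aromatic, D2) → no; 1× Cl (D1) → match.
Summing the matching environments: 1 + 1 + 1 = 3 matching atoms.

3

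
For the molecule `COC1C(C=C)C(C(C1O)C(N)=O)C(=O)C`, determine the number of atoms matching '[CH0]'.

2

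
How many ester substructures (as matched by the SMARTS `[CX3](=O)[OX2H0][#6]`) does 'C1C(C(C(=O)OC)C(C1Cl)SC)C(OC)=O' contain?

[CX3](=O)[OX2H0][#6] is the SMARTS for an ester: a carbonyl carbon bonded to an oxygen that is itself bonded to carbon (no H on that O).
The molecule carries 2 separate instances of a methyl-ester group (-C(=O)OCH3) meeting every constraint; each maps to a distinct set of atoms, giving 2 matches.

2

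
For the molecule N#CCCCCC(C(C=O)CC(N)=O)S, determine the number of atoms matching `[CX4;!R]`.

7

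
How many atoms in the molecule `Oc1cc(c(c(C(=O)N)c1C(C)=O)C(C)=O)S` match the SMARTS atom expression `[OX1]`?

3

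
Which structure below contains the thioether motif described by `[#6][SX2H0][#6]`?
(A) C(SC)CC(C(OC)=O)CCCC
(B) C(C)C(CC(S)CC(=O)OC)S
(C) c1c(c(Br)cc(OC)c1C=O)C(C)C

[#6][SX2H0][#6] describes an aliphatic sulfur bridging two carbons with no H on the sulfur (a thioether).
(A) contains a methylthio ether (-SCH3), which satisfies every atom and bond constraint.
(B) has a thiol (-SH) but the sulfur has H1, not H0 bridging two carbons.
(C) has a methoxy ether (-OCH3) but the bridging atom is O, not S.
So the answer is (A).

A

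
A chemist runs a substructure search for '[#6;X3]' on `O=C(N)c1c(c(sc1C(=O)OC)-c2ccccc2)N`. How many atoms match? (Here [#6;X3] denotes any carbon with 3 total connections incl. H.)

The query [#6;X3] means: any carbon (aromatic or not) with three total connections.
Check the 19 heavy atoms by environment: 1× s (aromatic, X2) → no; 10× c (aromatic, X3) → match; 2× C (X3) → match; 2× O (X1) → no; 1× O (X2) → no; 1× C (X4) → no; 2× N (X3) → no.
Summing the matching environments: 10 + 2 = 12 matching atoms.

12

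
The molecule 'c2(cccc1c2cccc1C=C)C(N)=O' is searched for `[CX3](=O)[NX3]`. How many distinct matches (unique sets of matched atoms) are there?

1

[CX3](=O)[NX3] is the SMARTS for an amide: a carbonyl carbon bonded to a trivalent nitrogen.
Exactly one fragment in the molecule meets all constraints, giving 1 match.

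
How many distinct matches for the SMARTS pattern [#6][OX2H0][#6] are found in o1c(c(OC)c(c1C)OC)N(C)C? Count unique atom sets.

2

[#6][OX2H0][#6] is the SMARTS for an ether: an aliphatic oxygen bridging two carbons with no H on the oxygen.
The molecule carries 2 separate instances of a methoxy ether (-OCH3) meeting every constraint; each maps to a distinct set of atoms, giving 2 matches.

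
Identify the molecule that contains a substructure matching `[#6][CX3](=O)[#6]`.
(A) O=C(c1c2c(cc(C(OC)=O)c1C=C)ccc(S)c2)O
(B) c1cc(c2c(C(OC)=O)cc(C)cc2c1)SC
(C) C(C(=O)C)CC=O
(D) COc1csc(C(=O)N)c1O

C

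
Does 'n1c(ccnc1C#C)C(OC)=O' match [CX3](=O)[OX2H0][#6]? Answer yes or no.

The pattern [CX3](=O)[OX2H0][#6] describes a carbonyl carbon bonded to an oxygen that is itself bonded to carbon (no H on that O) — an ester.
The molecule carries a methyl-ester group (-C(=O)OCH3), whose atoms satisfy every constraint of the query, so the pattern matches.

Yes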